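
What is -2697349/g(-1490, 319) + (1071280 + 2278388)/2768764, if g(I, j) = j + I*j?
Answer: 2264846239906/328784495281 ≈ 6.8885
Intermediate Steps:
-2697349/g(-1490, 319) + (1071280 + 2278388)/2768764 = -2697349*1/(319*(1 - 1490)) + (1071280 + 2278388)/2768764 = -2697349/(319*(-1489)) + 3349668*(1/2768764) = -2697349/(-474991) + 837417/692191 = -2697349*(-1/474991) + 837417/692191 = 2697349/474991 + 837417/692191 = 2264846239906/328784495281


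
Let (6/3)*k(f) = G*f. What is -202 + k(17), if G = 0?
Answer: -202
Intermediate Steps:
k(f) = 0 (k(f) = (0*f)/2 = (½)*0 = 0)
-202 + k(17) = -202 + 0 = -202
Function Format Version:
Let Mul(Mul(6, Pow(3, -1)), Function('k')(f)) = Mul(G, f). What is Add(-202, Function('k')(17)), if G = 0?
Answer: -202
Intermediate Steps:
Function('k')(f) = 0 (Function('k')(f) = Mul(Rational(1, 2), Mul(0, f)) = Mul(Rational(1, 2), 0) = 0)
Add(-202, Function('k')(17)) = Add(-202, 0) = -202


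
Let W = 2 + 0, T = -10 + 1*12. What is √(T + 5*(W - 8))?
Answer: 2*I*√7 ≈ 5.2915*I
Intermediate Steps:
T = 2 (T = -10 + 12 = 2)
W = 2
√(T + 5*(W - 8)) = √(2 + 5*(2 - 8)) = √(2 + 5*(-6)) = √(2 - 30) = √(-28) = 2*I*√7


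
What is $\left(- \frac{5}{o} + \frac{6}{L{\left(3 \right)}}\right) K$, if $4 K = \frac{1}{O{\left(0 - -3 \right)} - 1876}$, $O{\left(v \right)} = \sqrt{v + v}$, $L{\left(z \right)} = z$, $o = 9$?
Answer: $- \frac{6097}{31674330} - \frac{13 \sqrt{6}}{126697320} \approx -0.00019274$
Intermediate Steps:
$O{\left(v \right)} = \sqrt{2} \sqrt{v}$ ($O{\left(v \right)} = \sqrt{2 v} = \sqrt{2} \sqrt{v}$)
$K = \frac{1}{4 \left(-1876 + \sqrt{6}\right)}$ ($K = \frac{1}{4 \left(\sqrt{2} \sqrt{0 - -3} - 1876\right)} = \frac{1}{4 \left(\sqrt{2} \sqrt{0 + 3} - 1876\right)} = \frac{1}{4 \left(\sqrt{2} \sqrt{3} - 1876\right)} = \frac{1}{4 \left(\sqrt{6} - 1876\right)} = \frac{1}{4 \left(-1876 + \sqrt{6}\right)} \approx -0.00013344$)
$\left(- \frac{5}{o} + \frac{6}{L{\left(3 \right)}}\right) K = \left(- \frac{5}{9} + \frac{6}{3}\right) \left(- \frac{469}{3519370} - \frac{\sqrt{6}}{14077480}\right) = \left(\left(-5\right) \frac{1}{9} + 6 \cdot \frac{1}{3}\right) \left(- \frac{469}{3519370} - \frac{\sqrt{6}}{14077480}\right) = \left(- \frac{5}{9} + 2\right) \left(- \frac{469}{3519370} - \frac{\sqrt{6}}{14077480}\right) = \frac{13 \left(- \frac{469}{3519370} - \frac{\sqrt{6}}{14077480}\right)}{9} = - \frac{6097}{31674330} - \frac{13 \sqrt{6}}{126697320}$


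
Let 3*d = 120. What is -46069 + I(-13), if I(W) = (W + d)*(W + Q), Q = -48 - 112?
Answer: -50740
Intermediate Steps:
Q = -160
d = 40 (d = (⅓)*120 = 40)
I(W) = (-160 + W)*(40 + W) (I(W) = (W + 40)*(W - 160) = (40 + W)*(-160 + W) = (-160 + W)*(40 + W))
-46069 + I(-13) = -46069 + (-6400 + (-13)² - 120*(-13)) = -46069 + (-6400 + 169 + 1560) = -46069 - 4671 = -50740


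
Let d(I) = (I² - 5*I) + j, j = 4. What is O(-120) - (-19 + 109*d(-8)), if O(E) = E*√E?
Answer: -11753 - 240*I*√30 ≈ -11753.0 - 1314.5*I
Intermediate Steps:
O(E) = E^(3/2)
d(I) = 4 + I² - 5*I (d(I) = (I² - 5*I) + 4 = 4 + I² - 5*I)
O(-120) - (-19 + 109*d(-8)) = (-120)^(3/2) - (-19 + 109*(4 + (-8)² - 5*(-8))) = -240*I*√30 - (-19 + 109*(4 + 64 + 40)) = -240*I*√30 - (-19 + 109*108) = -240*I*√30 - (-19 + 11772) = -240*I*√30 - 1*11753 = -240*I*√30 - 11753 = -11753 - 240*I*√30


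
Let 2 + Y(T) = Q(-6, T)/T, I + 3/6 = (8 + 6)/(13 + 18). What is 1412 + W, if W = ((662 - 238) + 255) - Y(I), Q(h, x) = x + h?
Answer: 1968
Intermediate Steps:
Q(h, x) = h + x
I = -3/62 (I = -1/2 + (8 + 6)/(13 + 18) = -1/2 + 14/31 = -3/62 ≈ -0.048387)
Y(T) = -2 + (-6 + T)/T
W = 556 (W = ((662 - 238) + 255) - (-6 - 1*(-3/62))/(-3/62) = (424 + 255) - (-62)*(-6 + 3/62)/3 = 679 - (-62)*(-369)/(3*62) = 679 - 1*123 = 679 - 123 = 556)
1412 + W = 1412 + 556 = 1968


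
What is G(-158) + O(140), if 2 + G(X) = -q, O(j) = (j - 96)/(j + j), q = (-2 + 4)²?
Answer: -409/70 ≈ -5.8429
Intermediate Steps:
q = 4 (q = 2² = 4)
O(j) = (-96 + j)/(2*j) (O(j) = (-96 + j)/((2*j)) = (-96 + j)*(1/(2*j)) = (-96 + j)/(2*j))
G(X) = -6 (G(X) = -2 - 1*4 = -2 - 4 = -6)
G(-158) + O(140) = -6 + (½)*(-96 + 140)/140 = -6 + (½)*(1/140)*44 = -6 + 11/70 = -409/70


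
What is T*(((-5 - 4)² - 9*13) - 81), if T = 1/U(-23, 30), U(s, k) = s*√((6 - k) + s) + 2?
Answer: -26/2763 - 299*I*√47/2763 ≈ -0.0094101 - 0.74189*I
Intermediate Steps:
U(s, k) = 2 + s*√(6 + s - k) (U(s, k) = s*√(6 + s - k) + 2 = 2 + s*√(6 + s - k))
T = 1/(2 - 23*I*√47) (T = 1/(2 - 23*√(6 - 23 - 1*30)) = 1/(2 - 23*√(6 - 23 - 30)) = 1/(2 - 23*I*√47) ≈ 8.043e-5 + 0.0063409*I)
T*(((-5 - 4)² - 9*13) - 81) = (2/24867 + 23*I*√47/24867)*(((-5 - 4)² - 9*13) - 81) = (2/24867 + 23*I*√47/24867)*(((-9)² - 117) - 81) = (2/24867 + 23*I*√47/24867)*((81 - 117) - 81) = (2/24867 + 23*I*√47/24867)*(-36 - 81) = (2/24867 + 23*I*√47/24867)*(-117) = -26/2763 - 299*I*√47/2763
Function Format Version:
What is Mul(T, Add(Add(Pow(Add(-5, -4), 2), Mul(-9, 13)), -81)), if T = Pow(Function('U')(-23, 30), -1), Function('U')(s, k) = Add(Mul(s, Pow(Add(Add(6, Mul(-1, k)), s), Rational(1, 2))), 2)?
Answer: Add(Rational(-26, 2763), Mul(Rational(-299, 2763), I, Pow(47, Rational(1, 2)))) ≈ Add(-0.0094101, Mul(-0.74189, I))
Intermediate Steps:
Function('U')(s, k) = Add(2, Mul(s, Pow(Add(6, s, Mul(-1, k)), Rational(1, 2)))) (Function('U')(s, k) = Add(Mul(s, Pow(Add(6, s, Mul(-1, k)), Rational(1, 2))), 2) = Add(2, Mul(s, Pow(Add(6, s, Mul(-1, k)), Rational(1, 2)))))
T = Pow(Add(2, Mul(-23, I, Pow(47, Rational(1, 2)))), -1) (T = Pow(Add(2, Mul(-23, Pow(Add(6, -23, Mul(-1, 30)), Rational(1, 2)))), -1) = Pow(Add(2, Mul(-23, Pow(Add(6, -23, -30), Rational(1, 2)))), -1) = Pow(Add(2, Mul(-23, Pow(-47, Rational(1, 2)))), -1) = Pow(Add(2, Mul(-23, Mul(I, Pow(47, Rational(1, 2))))), -1) = Pow(Add(2, Mul(-23, I, Pow(47, Rational(1, 2)))), -1) ≈ Add(8.043e-5, Mul(0.0063409, I)))
Mul(T, Add(Add(Pow(Add(-5, -4), 2), Mul(-9, 13)), -81)) = Mul(Add(Rational(2, 24867), Mul(Rational(23, 24867), I, Pow(47, Rational(1, 2)))), Add(Add(Pow(Add(-5, -4), 2), Mul(-9, 13)), -81)) = Mul(Add(Rational(2, 24867), Mul(Rational(23, 24867), I, Pow(47, Rational(1, 2)))), Add(Add(Pow(-9, 2), -117), -81)) = Mul(Add(Rational(2, 24867), Mul(Rational(23, 24867), I, Pow(47, Rational(1, 2)))), Add(Add(81, -117), -81)) = Mul(Add(Rational(2, 24867), Mul(Rational(23, 24867), I, Pow(47, Rational(1, 2)))), Add(-36, -81)) = Mul(Add(Rational(2, 24867), Mul(Rational(23, 24867), I, Pow(47, Rational(1, 2)))), -117) = Add(Rational(-26, 2763), Mul(Rational(-299, 2763), I, Pow(47, Rational(1, 2))))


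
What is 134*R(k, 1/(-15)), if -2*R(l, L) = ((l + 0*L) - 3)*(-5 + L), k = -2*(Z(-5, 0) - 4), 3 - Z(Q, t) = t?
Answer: -5092/15 ≈ -339.47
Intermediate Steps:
Z(Q, t) = 3 - t
k = 2 (k = -2*((3 - 1*0) - 4) = -2*((3 + 0) - 4) = -2*(3 - 4) = -2*(-1) = 2)
R(l, L) = -(-5 + L)*(-3 + l)/2 (R(l, L) = -((l + 0*L) - 3)*(-5 + L)/2 = -((l + 0) - 3)*(-5 + L)/2 = -(l - 3)*(-5 + L)/2 = -(-3 + l)*(-5 + L)/2 = -(-5 + L)*(-3 + l)/2)
134*R(k, 1/(-15)) = 134*(-15/2 + (3/2)/(-15) + (5/2)*2 - ½*2/(-15)) = 134*(-15/2 + (3/2)*(-1/15) + 5 - ½*(-1/15)*2) = 134*(-15/2 - ⅒ + 5 + 1/15) = 134*(-38/15) = -5092/15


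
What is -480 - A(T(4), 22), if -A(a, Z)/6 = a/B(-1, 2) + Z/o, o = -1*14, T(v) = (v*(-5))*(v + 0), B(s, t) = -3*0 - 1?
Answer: -66/7 ≈ -9.4286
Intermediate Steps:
B(s, t) = -1 (B(s, t) = 0 - 1 = -1)
T(v) = -5*v² (T(v) = (-5*v)*v = -5*v²)
o = -14
A(a, Z) = 6*a + 3*Z/7 (A(a, Z) = -6*(a/(-1) + Z/(-14)) = -6*(a*(-1) + Z*(-1/14)) = -6*(-a - Z/14) = 6*a + 3*Z/7)
-480 - A(T(4), 22) = -480 - (6*(-5*4²) + (3/7)*22) = -480 - (6*(-5*16) + 66/7) = -480 - (6*(-80) + 66/7) = -480 - (-480 + 66/7) = -480 - 1*(-3294/7) = -480 + 3294/7 = -66/7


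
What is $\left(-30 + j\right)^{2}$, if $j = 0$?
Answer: $900$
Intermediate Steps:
$\left(-30 + j\right)^{2} = \left(-30 + 0\right)^{2} = \left(-30\right)^{2} = 900$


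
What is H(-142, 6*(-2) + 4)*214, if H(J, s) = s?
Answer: -1712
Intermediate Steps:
H(-142, 6*(-2) + 4)*214 = (6*(-2) + 4)*214 = (-12 + 4)*214 = -8*214 = -1712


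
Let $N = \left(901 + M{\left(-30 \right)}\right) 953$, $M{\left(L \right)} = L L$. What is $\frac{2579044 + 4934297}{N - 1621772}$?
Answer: $\frac{2504447}{31527} \approx 79.438$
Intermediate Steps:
$M{\left(L \right)} = L^{2}$
$N = 1716353$ ($N = \left(901 + \left(-30\right)^{2}\right) 953 = \left(901 + 900\right) 953 = 1801 \cdot 953 = 1716353$)
$\frac{2579044 + 4934297}{N - 1621772} = \frac{2579044 + 4934297}{1716353 - 1621772} = \frac{7513341}{1716353 + \left(377400 - 1999172\right)} = \frac{7513341}{1716353 - 1621772} = \frac{7513341}{94581} = 7513341 \cdot \frac{1}{94581} = \frac{2504447}{31527}$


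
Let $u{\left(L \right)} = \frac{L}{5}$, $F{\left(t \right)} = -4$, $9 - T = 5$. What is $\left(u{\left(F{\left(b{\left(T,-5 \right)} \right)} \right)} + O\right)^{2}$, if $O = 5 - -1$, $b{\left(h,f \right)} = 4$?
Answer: $\frac{676}{25} \approx 27.04$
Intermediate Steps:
$T = 4$ ($T = 9 - 5 = 4$)
$O = 6$ ($O = 5 + 1 = 6$)
$u{\left(L \right)} = \frac{L}{5}$ ($u{\left(L \right)} = L \frac{1}{5} = \frac{L}{5}$)
$\left(u{\left(F{\left(b{\left(T,-5 \right)} \right)} \right)} + O\right)^{2} = \left(\frac{1}{5} \left(-4\right) + 6\right)^{2} = \left(- \frac{4}{5} + 6\right)^{2} = \left(\frac{26}{5}\right)^{2} = \frac{676}{25}$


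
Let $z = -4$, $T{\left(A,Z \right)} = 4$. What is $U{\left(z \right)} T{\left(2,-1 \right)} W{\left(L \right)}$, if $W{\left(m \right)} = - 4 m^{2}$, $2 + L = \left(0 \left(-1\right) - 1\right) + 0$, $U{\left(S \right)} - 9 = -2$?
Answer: $-1008$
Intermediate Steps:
$U{\left(S \right)} = 7$ ($U{\left(S \right)} = 9 - 2 = 7$)
$L = -3$ ($L = -2 + \left(\left(0 \left(-1\right) - 1\right) + 0\right) = -2 + \left(\left(0 - 1\right) + 0\right) = -2 + \left(-1 + 0\right) = -2 - 1 = -3$)
$U{\left(z \right)} T{\left(2,-1 \right)} W{\left(L \right)} = 7 \cdot 4 \left(- 4 \left(-3\right)^{2}\right) = 28 \left(\left(-4\right) 9\right) = 28 \left(-36\right) = -1008$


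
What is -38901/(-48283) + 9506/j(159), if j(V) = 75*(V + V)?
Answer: 13082708/10863675 ≈ 1.2043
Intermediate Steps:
j(V) = 150*V (j(V) = 75*(2*V) = 150*V)
-38901/(-48283) + 9506/j(159) = -38901/(-48283) + 9506/((150*159)) = -38901*(-1/48283) + 9506/23850 = 38901/48283 + 9506*(1/23850) = 38901/48283 + 4753/11925 = 13082708/10863675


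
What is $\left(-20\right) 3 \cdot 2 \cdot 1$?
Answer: $-120$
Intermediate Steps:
$\left(-20\right) 3 \cdot 2 \cdot 1 = \left(-60\right) 2 = -120$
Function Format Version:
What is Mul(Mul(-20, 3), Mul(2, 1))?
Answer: -120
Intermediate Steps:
Mul(Mul(-20, 3), Mul(2, 1)) = Mul(-60, 2) = -120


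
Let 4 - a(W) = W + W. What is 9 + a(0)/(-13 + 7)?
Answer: 25/3 ≈ 8.3333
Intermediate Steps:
a(W) = 4 - 2*W (a(W) = 4 - (W + W) = 4 - 2*W)
9 + a(0)/(-13 + 7) = 9 + (4 - 2*0)/(-13 + 7) = 9 + (4 + 0)/(-6) = 9 + 4*(-⅙) = 9 - ⅔ = 25/3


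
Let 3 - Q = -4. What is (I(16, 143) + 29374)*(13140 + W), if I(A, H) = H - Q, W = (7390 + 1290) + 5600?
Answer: 809164200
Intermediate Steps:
Q = 7 (Q = 3 - 1*(-4) = 3 + 4 = 7)
W = 14280 (W = 8680 + 5600 = 14280)
I(A, H) = -7 + H (I(A, H) = H - 1*7 = H - 7 = -7 + H)
(I(16, 143) + 29374)*(13140 + W) = ((-7 + 143) + 29374)*(13140 + 14280) = (136 + 29374)*27420 = 29510*27420 = 809164200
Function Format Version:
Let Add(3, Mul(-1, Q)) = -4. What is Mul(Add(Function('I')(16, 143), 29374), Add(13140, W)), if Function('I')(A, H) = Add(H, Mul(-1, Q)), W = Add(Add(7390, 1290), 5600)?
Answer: 809164200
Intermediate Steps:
Q = 7 (Q = Add(3, Mul(-1, -4)) = Add(3, 4) = 7)
W = 14280 (W = Add(8680, 5600) = 14280)
Function('I')(A, H) = Add(-7, H) (Function('I')(A, H) = Add(H, Mul(-1, 7)) = Add(H, -7) = Add(-7, H))
Mul(Add(Function('I')(16, 143), 29374), Add(13140, W)) = Mul(Add(Add(-7, 143), 29374), Add(13140, 14280)) = Mul(Add(136, 29374), 27420) = Mul(29510, 27420) = 809164200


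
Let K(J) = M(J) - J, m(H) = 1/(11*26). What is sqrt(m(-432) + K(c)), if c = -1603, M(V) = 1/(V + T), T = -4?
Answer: sqrt(338608706575854)/459602 ≈ 40.038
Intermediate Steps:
m(H) = 1/286
M(V) = 1/(-4 + V) (M(V) = 1/(V - 4) = 1/(-4 + V))
K(J) = 1/(-4 + J) - J
sqrt(m(-432) + K(c)) = sqrt(1/286 + (1 - 1*(-1603)*(-4 - 1603))/(-4 - 1603)) = sqrt(1/286 + (1 - 1*(-1603)*(-1607))/(-1607)) = sqrt(1/286 - (1 - 2576021)/1607) = sqrt(1/286 - 1/1607*(-2576020)) = sqrt(1/286 + 2576020/1607) = sqrt(736743327/459602) = sqrt(338608706575854)/459602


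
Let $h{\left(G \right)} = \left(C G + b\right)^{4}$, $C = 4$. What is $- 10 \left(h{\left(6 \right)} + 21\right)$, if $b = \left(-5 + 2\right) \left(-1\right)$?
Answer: $-5314620$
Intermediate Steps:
$b = 3$ ($b = \left(-3\right) \left(-1\right) = 3$)
$h{\left(G \right)} = \left(3 + 4 G\right)^{4}$ ($h{\left(G \right)} = \left(4 G + 3\right)^{4} = \left(3 + 4 G\right)^{4}$)
$- 10 \left(h{\left(6 \right)} + 21\right) = - 10 \left(\left(3 + 4 \cdot 6\right)^{4} + 21\right) = - 10 \left(\left(3 + 24\right)^{4} + 21\right) = - 10 \left(27^{4} + 21\right) = - 10 \left(531441 + 21\right) = \left(-10\right) 531462 = -5314620$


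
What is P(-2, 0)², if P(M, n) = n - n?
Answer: 0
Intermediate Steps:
P(M, n) = 0
P(-2, 0)² = 0² = 0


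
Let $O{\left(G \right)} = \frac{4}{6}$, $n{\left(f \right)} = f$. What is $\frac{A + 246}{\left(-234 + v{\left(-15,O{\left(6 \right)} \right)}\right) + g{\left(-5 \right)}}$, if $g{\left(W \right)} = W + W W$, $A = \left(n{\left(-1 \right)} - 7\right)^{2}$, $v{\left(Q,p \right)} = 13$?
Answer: $- \frac{310}{201} \approx -1.5423$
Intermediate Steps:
$O{\left(G \right)} = \frac{2}{3}$ ($O{\left(G \right)} = 4 \cdot \frac{1}{6} = \frac{2}{3}$)
$A = 64$ ($A = \left(-1 - 7\right)^{2} = \left(-8\right)^{2} = 64$)
$g{\left(W \right)} = W + W^{2}$
$\frac{A + 246}{\left(-234 + v{\left(-15,O{\left(6 \right)} \right)}\right) + g{\left(-5 \right)}} = \frac{64 + 246}{\left(-234 + 13\right) - 5 \left(1 - 5\right)} = \frac{310}{-221 - -20} = \frac{310}{-221 + 20} = \frac{310}{-201} = 310 \left(- \frac{1}{201}\right) = - \frac{310}{201}$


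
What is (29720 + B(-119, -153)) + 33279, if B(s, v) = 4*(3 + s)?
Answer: 62535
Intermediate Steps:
B(s, v) = 12 + 4*s
(29720 + B(-119, -153)) + 33279 = (29720 + (12 + 4*(-119))) + 33279 = (29720 + (12 - 476)) + 33279 = (29720 - 464) + 33279 = 29256 + 33279 = 62535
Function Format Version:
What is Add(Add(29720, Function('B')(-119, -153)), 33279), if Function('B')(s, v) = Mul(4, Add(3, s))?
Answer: 62535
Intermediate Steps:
Function('B')(s, v) = Add(12, Mul(4, s))
Add(Add(29720, Function('B')(-119, -153)), 33279) = Add(Add(29720, Add(12, Mul(4, -119))), 33279) = Add(Add(29720, Add(12, -476)), 33279) = Add(Add(29720, -464), 33279) = Add(29256, 33279) = 62535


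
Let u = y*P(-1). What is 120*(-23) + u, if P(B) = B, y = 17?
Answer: -2777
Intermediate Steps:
u = -17 (u = 17*(-1) = -17)
120*(-23) + u = 120*(-23) - 17 = -2760 - 17 = -2777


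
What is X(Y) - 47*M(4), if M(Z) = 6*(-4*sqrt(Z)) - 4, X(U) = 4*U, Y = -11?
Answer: 2400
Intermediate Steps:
M(Z) = -4 - 24*sqrt(Z) (M(Z) = -24*sqrt(Z) - 4 = -4 - 24*sqrt(Z))
X(Y) - 47*M(4) = 4*(-11) - 47*(-4 - 24*sqrt(4)) = -44 - 47*(-4 - 24*2) = -44 - 47*(-4 - 48) = -44 - 47*(-52) = -44 + 2444 = 2400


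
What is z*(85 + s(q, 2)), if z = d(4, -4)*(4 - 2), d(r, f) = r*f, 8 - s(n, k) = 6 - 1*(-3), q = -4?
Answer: -2688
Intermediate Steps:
s(n, k) = -1 (s(n, k) = 8 - (6 - 1*(-3)) = 8 - (6 + 3) = 8 - 1*9 = 8 - 9 = -1)
d(r, f) = f*r
z = -32 (z = (-4*4)*(4 - 2) = -16*2 = -32)
z*(85 + s(q, 2)) = -32*(85 - 1) = -32*84 = -2688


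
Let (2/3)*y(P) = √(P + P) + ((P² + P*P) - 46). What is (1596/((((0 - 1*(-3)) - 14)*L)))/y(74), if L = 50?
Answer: -725249/4088586150 + 133*√37/4088586150 ≈ -0.00017719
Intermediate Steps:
y(P) = -69 + 3*P² + 3*√2*√P/2 (y(P) = 3*(√(P + P) + ((P² + P*P) - 46))/2 = 3*(√(2*P) + ((P² + P²) - 46))/2 = 3*(√2*√P + (2*P² - 46))/2 = 3*(√2*√P + (-46 + 2*P²))/2 = 3*(-46 + 2*P² + √2*√P)/2 = -69 + 3*P² + 3*√2*√P/2)
(1596/((((0 - 1*(-3)) - 14)*L)))/y(74) = (1596/((((0 - 1*(-3)) - 14)*50)))/(-69 + 3*74² + 3*√2*√74/2) = (1596/((((0 + 3) - 14)*50)))/(-69 + 3*5476 + 3*√37) = (1596/(((3 - 14)*50)))/(-69 + 16428 + 3*√37) = (1596/((-11*50)))/(16359 + 3*√37) = (1596/(-550))/(16359 + 3*√37) = (1596*(-1/550))/(16359 + 3*√37) = -798/(275*(16359 + 3*√37))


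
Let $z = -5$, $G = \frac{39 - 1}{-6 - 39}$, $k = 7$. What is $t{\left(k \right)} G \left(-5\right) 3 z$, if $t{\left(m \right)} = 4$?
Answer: $- \frac{760}{3} \approx -253.33$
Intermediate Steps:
$G = - \frac{38}{45}$ ($G = \frac{38}{-45} = 38 \left(- \frac{1}{45}\right) = - \frac{38}{45} \approx -0.84444$)
$t{\left(k \right)} G \left(-5\right) 3 z = 4 \left(- \frac{38}{45}\right) \left(-5\right) 3 \left(-5\right) = - \frac{152 \left(\left(-15\right) \left(-5\right)\right)}{45} = \left(- \frac{152}{45}\right) 75 = - \frac{760}{3}$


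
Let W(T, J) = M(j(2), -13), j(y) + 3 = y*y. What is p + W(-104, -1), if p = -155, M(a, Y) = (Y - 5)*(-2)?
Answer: -119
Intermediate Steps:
j(y) = -3 + y² (j(y) = -3 + y*y = -3 + y²)
M(a, Y) = 10 - 2*Y (M(a, Y) = (-5 + Y)*(-2) = 10 - 2*Y)
W(T, J) = 36 (W(T, J) = 10 - 2*(-13) = 10 + 26 = 36)
p + W(-104, -1) = -155 + 36 = -119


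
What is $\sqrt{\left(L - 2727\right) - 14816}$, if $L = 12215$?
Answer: $12 i \sqrt{37} \approx 72.993 i$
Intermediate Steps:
$\sqrt{\left(L - 2727\right) - 14816} = \sqrt{\left(12215 - 2727\right) - 14816} = \sqrt{9488 - 14816} = \sqrt{-5328} = 12 i \sqrt{37}$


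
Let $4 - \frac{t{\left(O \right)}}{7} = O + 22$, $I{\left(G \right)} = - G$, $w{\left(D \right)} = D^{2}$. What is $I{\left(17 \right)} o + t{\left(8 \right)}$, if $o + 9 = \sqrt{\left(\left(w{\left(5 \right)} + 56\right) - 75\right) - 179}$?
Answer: $-29 - 17 i \sqrt{173} \approx -29.0 - 223.6 i$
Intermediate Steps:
$t{\left(O \right)} = -126 - 7 O$ ($t{\left(O \right)} = 28 - 7 \left(O + 22\right) = 28 - 7 \left(22 + O\right) = 28 - \left(154 + 7 O\right) = -126 - 7 O$)
$o = -9 + i \sqrt{173}$ ($o = -9 + \sqrt{\left(\left(5^{2} + 56\right) - 75\right) - 179} = -9 + \sqrt{\left(\left(25 + 56\right) - 75\right) - 179} = -9 + \sqrt{\left(81 - 75\right) - 179} = -9 + \sqrt{6 - 179} = -9 + \sqrt{-173} = -9 + i \sqrt{173} \approx -9.0 + 13.153 i$)
$I{\left(17 \right)} o + t{\left(8 \right)} = \left(-1\right) 17 \left(-9 + i \sqrt{173}\right) - 182 = - 17 \left(-9 + i \sqrt{173}\right) - 182 = \left(153 - 17 i \sqrt{173}\right) - 182 = -29 - 17 i \sqrt{173}$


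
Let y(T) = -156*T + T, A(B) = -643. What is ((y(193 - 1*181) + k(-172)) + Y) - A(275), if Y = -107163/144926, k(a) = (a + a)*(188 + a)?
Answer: -974154809/144926 ≈ -6721.7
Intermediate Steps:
k(a) = 2*a*(188 + a) (k(a) = (2*a)*(188 + a) = 2*a*(188 + a))
Y = -107163/144926 (Y = -107163*1/144926 = -107163/144926 ≈ -0.73943)
y(T) = -155*T
((y(193 - 1*181) + k(-172)) + Y) - A(275) = ((-155*(193 - 1*181) + 2*(-172)*(188 - 172)) - 107163/144926) - 1*(-643) = ((-155*(193 - 181) + 2*(-172)*16) - 107163/144926) + 643 = ((-155*12 - 5504) - 107163/144926) + 643 = ((-1860 - 5504) - 107163/144926) + 643 = (-7364 - 107163/144926) + 643 = -1067342227/144926 + 643 = -974154809/144926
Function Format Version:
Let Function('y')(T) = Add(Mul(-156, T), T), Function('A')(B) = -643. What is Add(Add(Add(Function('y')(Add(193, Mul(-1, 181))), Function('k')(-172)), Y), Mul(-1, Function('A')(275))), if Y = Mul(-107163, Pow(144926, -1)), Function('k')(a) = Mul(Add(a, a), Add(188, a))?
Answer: Rational(-974154809, 144926) ≈ -6721.7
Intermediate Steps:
Function('k')(a) = Mul(2, a, Add(188, a)) (Function('k')(a) = Mul(Mul(2, a), Add(188, a)) = Mul(2, a, Add(188, a)))
Y = Rational(-107163, 144926) (Y = Mul(-107163, Rational(1, 144926)) = Rational(-107163, 144926) ≈ -0.73943)
Function('y')(T) = Mul(-155, T)
Add(Add(Add(Function('y')(Add(193, Mul(-1, 181))), Function('k')(-172)), Y), Mul(-1, Function('A')(275))) = Add(Add(Add(Mul(-155, Add(193, Mul(-1, 181))), Mul(2, -172, Add(188, -172))), Rational(-107163, 144926)), Mul(-1, -643)) = Add(Add(Add(Mul(-155, Add(193, -181)), Mul(2, -172, 16)), Rational(-107163, 144926)), 643) = Add(Add(Add(Mul(-155, 12), -5504), Rational(-107163, 144926)), 643) = Add(Add(Add(-1860, -5504), Rational(-107163, 144926)), 643) = Add(Add(-7364, Rational(-107163, 144926)), 643) = Add(Rational(-1067342227, 144926), 643) = Rational(-974154809, 144926)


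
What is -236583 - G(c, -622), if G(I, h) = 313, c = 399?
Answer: -236896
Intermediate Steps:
-236583 - G(c, -622) = -236583 - 1*313 = -236583 - 313 = -236896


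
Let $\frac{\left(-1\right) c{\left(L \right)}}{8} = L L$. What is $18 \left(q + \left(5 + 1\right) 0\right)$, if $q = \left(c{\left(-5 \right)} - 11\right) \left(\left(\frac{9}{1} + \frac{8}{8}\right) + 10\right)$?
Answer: $-75960$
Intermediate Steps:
$c{\left(L \right)} = - 8 L^{2}$ ($c{\left(L \right)} = - 8 L L = - 8 L^{2}$)
$q = -4220$ ($q = \left(- 8 \left(-5\right)^{2} - 11\right) \left(\left(\frac{9}{1} + \frac{8}{8}\right) + 10\right) = \left(\left(-8\right) 25 - 11\right) \left(\left(9 \cdot 1 + 8 \cdot \frac{1}{8}\right) + 10\right) = \left(-200 - 11\right) \left(\left(9 + 1\right) + 10\right) = - 211 \left(10 + 10\right) = \left(-211\right) 20 = -4220$)
$18 \left(q + \left(5 + 1\right) 0\right) = 18 \left(-4220 + \left(5 + 1\right) 0\right) = 18 \left(-4220 + 6 \cdot 0\right) = 18 \left(-4220 + 0\right) = 18 \left(-4220\right) = -75960$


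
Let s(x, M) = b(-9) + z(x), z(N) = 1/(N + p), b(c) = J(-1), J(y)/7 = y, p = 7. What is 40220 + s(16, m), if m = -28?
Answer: 924900/23 ≈ 40213.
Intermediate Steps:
J(y) = 7*y
b(c) = -7 (b(c) = 7*(-1) = -7)
z(N) = 1/(7 + N) (z(N) = 1/(N + 7) = 1/(7 + N))
s(x, M) = -7 + 1/(7 + x)
40220 + s(16, m) = 40220 + (-48 - 7*16)/(7 + 16) = 40220 + (-48 - 112)/23 = 40220 + (1/23)*(-160) = 40220 - 160/23 = 924900/23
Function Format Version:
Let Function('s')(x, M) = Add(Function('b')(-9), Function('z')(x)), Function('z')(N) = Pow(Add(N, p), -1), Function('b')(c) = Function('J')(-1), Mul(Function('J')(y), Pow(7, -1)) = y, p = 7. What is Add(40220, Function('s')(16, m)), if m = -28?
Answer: Rational(924900, 23) ≈ 40213.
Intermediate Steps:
Function('J')(y) = Mul(7, y)
Function('b')(c) = -7 (Function('b')(c) = Mul(7, -1) = -7)
Function('z')(N) = Pow(Add(7, N), -1) (Function('z')(N) = Pow(Add(N, 7), -1) = Pow(Add(7, N), -1))
Function('s')(x, M) = Add(-7, Pow(Add(7, x), -1))
Add(40220, Function('s')(16, m)) = Add(40220, Mul(Pow(Add(7, 16), -1), Add(-48, Mul(-7, 16)))) = Add(40220, Mul(Pow(23, -1), Add(-48, -112))) = Add(40220, Mul(Rational(1, 23), -160)) = Add(40220, Rational(-160, 23)) = Rational(924900, 23)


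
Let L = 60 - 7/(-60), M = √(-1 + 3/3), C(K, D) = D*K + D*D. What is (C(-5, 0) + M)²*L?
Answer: 0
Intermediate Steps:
C(K, D) = D² + D*K (C(K, D) = D*K + D² = D² + D*K)
M = 0 (M = √(-1 + 3*(⅓)) = √(-1 + 1) = √0 = 0)
L = 3607/60 (L = 60 - 7*(-1/60) = 60 + 7/60 = 3607/60 ≈ 60.117)
(C(-5, 0) + M)²*L = (0*(0 - 5) + 0)²*(3607/60) = (0*(-5) + 0)²*(3607/60) = (0 + 0)²*(3607/60) = 0²*(3607/60) = 0*(3607/60) = 0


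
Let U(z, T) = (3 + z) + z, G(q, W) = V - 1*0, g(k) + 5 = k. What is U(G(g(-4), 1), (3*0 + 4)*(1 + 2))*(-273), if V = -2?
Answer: 273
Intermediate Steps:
g(k) = -5 + k
G(q, W) = -2 (G(q, W) = -2 - 1*0 = -2 + 0 = -2)
U(z, T) = 3 + 2*z
U(G(g(-4), 1), (3*0 + 4)*(1 + 2))*(-273) = (3 + 2*(-2))*(-273) = (3 - 4)*(-273) = -1*(-273) = 273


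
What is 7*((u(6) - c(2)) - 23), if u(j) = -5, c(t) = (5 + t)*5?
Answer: -441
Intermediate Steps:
c(t) = 25 + 5*t
7*((u(6) - c(2)) - 23) = 7*((-5 - (25 + 5*2)) - 23) = 7*((-5 - (25 + 10)) - 23) = 7*((-5 - 1*35) - 23) = 7*((-5 - 35) - 23) = 7*(-40 - 23) = 7*(-63) = -441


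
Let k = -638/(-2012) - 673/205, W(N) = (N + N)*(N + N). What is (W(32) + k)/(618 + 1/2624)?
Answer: 27011405984/4078406995 ≈ 6.6230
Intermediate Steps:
W(N) = 4*N**2 (W(N) = (2*N)*(2*N) = 4*N**2)
k = -611643/206230 (k = -638*(-1/2012) - 673*1/205 = 319/1006 - 673/205 = -611643/206230 ≈ -2.9658)
(W(32) + k)/(618 + 1/2624) = (4*32**2 - 611643/206230)/(618 + 1/2624) = (4*1024 - 611643/206230)/(618 + 1/2624) = (4096 - 611643/206230)/(1621633/2624) = (844106437/206230)*(2624/1621633) = 27011405984/4078406995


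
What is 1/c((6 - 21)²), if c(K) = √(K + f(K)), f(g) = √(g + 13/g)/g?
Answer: 15*√15/√(759375 + √50638) ≈ 0.066657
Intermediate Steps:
f(g) = √(g + 13/g)/g
c(K) = √(K + √(K + 13/K)/K)
1/c((6 - 21)²) = 1/(√((6 - 21)² + √((6 - 21)² + 13/((6 - 21)²))/((6 - 21)²))) = 1/(√((-15)² + √((-15)² + 13/((-15)²))/((-15)²))) = 1/(√(225 + √(225 + 13/225)/225)) = 1/(√(225 + √(50638/225)/225)) = 1/(√(225 + (√50638/15)/225)) = 1/(√(225 + √50638/3375)) = (225 + √50638/3375)^(-½)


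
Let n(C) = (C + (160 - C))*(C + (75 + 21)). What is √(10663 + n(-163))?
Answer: I*√57 ≈ 7.5498*I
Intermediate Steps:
n(C) = 15360 + 160*C (n(C) = 160*(C + 96) = 160*(96 + C) = 15360 + 160*C)
√(10663 + n(-163)) = √(10663 + (15360 + 160*(-163))) = √(10663 + (15360 - 26080)) = √(10663 - 10720) = √(-57) = I*√57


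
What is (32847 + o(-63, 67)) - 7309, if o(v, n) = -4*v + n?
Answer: 25857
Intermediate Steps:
o(v, n) = n - 4*v
(32847 + o(-63, 67)) - 7309 = (32847 + (67 - 4*(-63))) - 7309 = (32847 + (67 + 252)) - 7309 = (32847 + 319) - 7309 = 33166 - 7309 = 25857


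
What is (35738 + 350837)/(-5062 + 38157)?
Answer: 77315/6619 ≈ 11.681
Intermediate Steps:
(35738 + 350837)/(-5062 + 38157) = 386575/33095 = 386575*(1/33095) = 77315/6619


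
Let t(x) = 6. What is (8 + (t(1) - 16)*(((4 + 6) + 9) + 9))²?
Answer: 73984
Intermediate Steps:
(8 + (t(1) - 16)*(((4 + 6) + 9) + 9))² = (8 + (6 - 16)*(((4 + 6) + 9) + 9))² = (8 - 10*((10 + 9) + 9))² = (8 - 10*(19 + 9))² = (8 - 10*28)² = (8 - 280)² = (-272)² = 73984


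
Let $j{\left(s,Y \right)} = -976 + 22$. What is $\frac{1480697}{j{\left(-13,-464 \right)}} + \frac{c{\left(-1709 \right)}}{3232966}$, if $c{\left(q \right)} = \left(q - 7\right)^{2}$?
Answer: $- \frac{217465175249}{140193162} \approx -1551.2$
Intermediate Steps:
$c{\left(q \right)} = \left(-7 + q\right)^{2}$
$j{\left(s,Y \right)} = -954$
$\frac{1480697}{j{\left(-13,-464 \right)}} + \frac{c{\left(-1709 \right)}}{3232966} = \frac{1480697}{-954} + \frac{\left(-7 - 1709\right)^{2}}{3232966} = 1480697 \left(- \frac{1}{954}\right) + \left(-1716\right)^{2} \cdot \frac{1}{3232966} = - \frac{1480697}{954} + 2944656 \cdot \frac{1}{3232966} = - \frac{1480697}{954} + \frac{133848}{146953} = - \frac{217465175249}{140193162}$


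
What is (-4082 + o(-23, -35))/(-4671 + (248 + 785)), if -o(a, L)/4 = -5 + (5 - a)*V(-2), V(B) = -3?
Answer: 1863/1819 ≈ 1.0242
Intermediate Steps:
o(a, L) = 80 - 12*a (o(a, L) = -4*(-5 + (5 - a)*(-3)) = -4*(-5 + (-15 + 3*a)) = -4*(-20 + 3*a) = 80 - 12*a)
(-4082 + o(-23, -35))/(-4671 + (248 + 785)) = (-4082 + (80 - 12*(-23)))/(-4671 + (248 + 785)) = (-4082 + (80 + 276))/(-4671 + 1033) = (-4082 + 356)/(-3638) = -3726*(-1/3638) = 1863/1819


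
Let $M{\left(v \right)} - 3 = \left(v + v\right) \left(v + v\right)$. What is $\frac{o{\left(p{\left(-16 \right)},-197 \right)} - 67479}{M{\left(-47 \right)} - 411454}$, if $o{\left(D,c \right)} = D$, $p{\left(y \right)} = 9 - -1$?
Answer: $\frac{67469}{402615} \approx 0.16758$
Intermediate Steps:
$p{\left(y \right)} = 10$ ($p{\left(y \right)} = 9 + 1 = 10$)
$M{\left(v \right)} = 3 + 4 v^{2}$ ($M{\left(v \right)} = 3 + \left(v + v\right) \left(v + v\right) = 3 + 2 v 2 v = 3 + 4 v^{2}$)
$\frac{o{\left(p{\left(-16 \right)},-197 \right)} - 67479}{M{\left(-47 \right)} - 411454} = \frac{10 - 67479}{\left(3 + 4 \left(-47\right)^{2}\right) - 411454} = - \frac{67469}{\left(3 + 4 \cdot 2209\right) - 411454} = - \frac{67469}{\left(3 + 8836\right) - 411454} = - \frac{67469}{8839 - 411454} = - \frac{67469}{-402615} = \left(-67469\right) \left(- \frac{1}{402615}\right) = \frac{67469}{402615}$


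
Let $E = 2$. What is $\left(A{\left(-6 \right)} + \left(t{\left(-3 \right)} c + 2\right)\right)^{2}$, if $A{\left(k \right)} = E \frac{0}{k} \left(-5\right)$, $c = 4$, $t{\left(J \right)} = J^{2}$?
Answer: $1444$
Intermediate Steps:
$A{\left(k \right)} = 0$ ($A{\left(k \right)} = 2 \frac{0}{k} \left(-5\right) = 2 \cdot 0 \left(-5\right) = 0 \left(-5\right) = 0$)
$\left(A{\left(-6 \right)} + \left(t{\left(-3 \right)} c + 2\right)\right)^{2} = \left(0 + \left(\left(-3\right)^{2} \cdot 4 + 2\right)\right)^{2} = \left(0 + \left(9 \cdot 4 + 2\right)\right)^{2} = \left(0 + \left(36 + 2\right)\right)^{2} = \left(0 + 38\right)^{2} = 38^{2} = 1444$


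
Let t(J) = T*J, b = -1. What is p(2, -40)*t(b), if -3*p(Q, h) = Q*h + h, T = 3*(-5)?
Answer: 600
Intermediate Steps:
T = -15
t(J) = -15*J
p(Q, h) = -h/3 - Q*h/3 (p(Q, h) = -(Q*h + h)/3 = -(h + Q*h)/3 = -h/3 - Q*h/3)
p(2, -40)*t(b) = (-⅓*(-40)*(1 + 2))*(-15*(-1)) = -⅓*(-40)*3*15 = 40*15 = 600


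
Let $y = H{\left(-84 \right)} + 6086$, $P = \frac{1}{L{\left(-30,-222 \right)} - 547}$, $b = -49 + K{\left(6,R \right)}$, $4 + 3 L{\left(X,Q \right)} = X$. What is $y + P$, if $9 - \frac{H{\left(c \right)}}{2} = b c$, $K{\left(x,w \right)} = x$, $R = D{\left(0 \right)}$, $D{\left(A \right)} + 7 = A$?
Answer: $- \frac{1876003}{1675} \approx -1120.0$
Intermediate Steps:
$D{\left(A \right)} = -7 + A$
$L{\left(X,Q \right)} = - \frac{4}{3} + \frac{X}{3}$
$R = -7$ ($R = -7 + 0 = -7$)
$b = -43$ ($b = -49 + 6 = -43$)
$P = - \frac{3}{1675}$ ($P = \frac{1}{\left(- \frac{4}{3} + \frac{1}{3} \left(-30\right)\right) - 547} = \frac{1}{\left(- \frac{4}{3} - 10\right) - 547} = \frac{1}{- \frac{34}{3} - 547} = \frac{1}{- \frac{1675}{3}} = - \frac{3}{1675} \approx -0.001791$)
$H{\left(c \right)} = 18 + 86 c$ ($H{\left(c \right)} = 18 - 2 \left(- 43 c\right) = 18 + 86 c$)
$y = -1120$ ($y = \left(18 + 86 \left(-84\right)\right) + 6086 = \left(18 - 7224\right) + 6086 = -7206 + 6086 = -1120$)
$y + P = -1120 - \frac{3}{1675} = - \frac{1876003}{1675}$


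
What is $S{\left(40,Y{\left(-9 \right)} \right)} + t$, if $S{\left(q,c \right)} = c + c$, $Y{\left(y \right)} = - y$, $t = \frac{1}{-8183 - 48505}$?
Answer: $\frac{1020383}{56688} \approx 18.0$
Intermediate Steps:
$t = - \frac{1}{56688}$ ($t = \frac{1}{-56688} = - \frac{1}{56688} \approx -1.764 \cdot 10^{-5}$)
$S{\left(q,c \right)} = 2 c$
$S{\left(40,Y{\left(-9 \right)} \right)} + t = 2 \left(\left(-1\right) \left(-9\right)\right) - \frac{1}{56688} = 2 \cdot 9 - \frac{1}{56688} = 18 - \frac{1}{56688} = \frac{1020383}{56688}$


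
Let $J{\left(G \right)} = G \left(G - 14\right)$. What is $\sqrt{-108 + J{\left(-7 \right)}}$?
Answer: $\sqrt{39} \approx 6.245$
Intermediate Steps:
$J{\left(G \right)} = G \left(-14 + G\right)$
$\sqrt{-108 + J{\left(-7 \right)}} = \sqrt{-108 - 7 \left(-14 - 7\right)} = \sqrt{-108 - -147} = \sqrt{-108 + 147} = \sqrt{39}$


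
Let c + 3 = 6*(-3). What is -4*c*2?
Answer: 168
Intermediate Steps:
c = -21 (c = -3 + 6*(-3) = -3 - 18 = -21)
-4*c*2 = -4*(-21)*2 = 84*2 = 168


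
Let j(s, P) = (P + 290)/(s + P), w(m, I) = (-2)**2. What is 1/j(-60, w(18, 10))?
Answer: -4/21 ≈ -0.19048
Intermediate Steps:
w(m, I) = 4
j(s, P) = (290 + P)/(P + s)
1/j(-60, w(18, 10)) = 1/((290 + 4)/(4 - 60)) = 1/(294/(-56)) = 1/(-1/56*294) = 1/(-21/4) = -4/21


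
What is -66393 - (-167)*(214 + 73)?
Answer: -18464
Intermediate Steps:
-66393 - (-167)*(214 + 73) = -66393 - (-167)*287 = -66393 - 1*(-47929) = -66393 + 47929 = -18464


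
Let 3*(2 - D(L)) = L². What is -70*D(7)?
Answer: 3010/3 ≈ 1003.3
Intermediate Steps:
D(L) = 2 - L²/3
-70*D(7) = -70*(2 - ⅓*7²) = -70*(2 - ⅓*49) = -70*(2 - 49/3) = -70*(-43/3) = 3010/3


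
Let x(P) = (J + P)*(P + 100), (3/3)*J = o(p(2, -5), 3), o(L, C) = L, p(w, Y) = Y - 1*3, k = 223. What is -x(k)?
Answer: -69445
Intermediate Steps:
p(w, Y) = -3 + Y (p(w, Y) = Y - 3 = -3 + Y)
J = -8 (J = -3 - 5 = -8)
x(P) = (-8 + P)*(100 + P) (x(P) = (-8 + P)*(P + 100) = (-8 + P)*(100 + P))
-x(k) = -(-800 + 223² + 92*223) = -(-800 + 49729 + 20516) = -1*69445 = -69445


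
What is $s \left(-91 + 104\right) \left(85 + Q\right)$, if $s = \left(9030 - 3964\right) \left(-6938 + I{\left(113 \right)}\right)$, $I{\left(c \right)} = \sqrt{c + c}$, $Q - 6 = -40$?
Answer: $-23303063004 + 3358758 \sqrt{226} \approx -2.3253 \cdot 10^{10}$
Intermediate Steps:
$Q = -34$ ($Q = 6 - 40 = -34$)
$I{\left(c \right)} = \sqrt{2} \sqrt{c}$ ($I{\left(c \right)} = \sqrt{2 c} = \sqrt{2} \sqrt{c}$)
$s = -35147908 + 5066 \sqrt{226}$ ($s = \left(9030 - 3964\right) \left(-6938 + \sqrt{2} \sqrt{113}\right) = 5066 \left(-6938 + \sqrt{226}\right) = -35147908 + 5066 \sqrt{226} \approx -3.5072 \cdot 10^{7}$)
$s \left(-91 + 104\right) \left(85 + Q\right) = \left(-35147908 + 5066 \sqrt{226}\right) \left(-91 + 104\right) \left(85 - 34\right) = \left(-35147908 + 5066 \sqrt{226}\right) 13 \cdot 51 = \left(-35147908 + 5066 \sqrt{226}\right) 663 = -23303063004 + 3358758 \sqrt{226}$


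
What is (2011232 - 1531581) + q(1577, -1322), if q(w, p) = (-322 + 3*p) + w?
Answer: 476940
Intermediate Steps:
q(w, p) = -322 + w + 3*p
(2011232 - 1531581) + q(1577, -1322) = (2011232 - 1531581) + (-322 + 1577 + 3*(-1322)) = 479651 + (-322 + 1577 - 3966) = 479651 - 2711 = 476940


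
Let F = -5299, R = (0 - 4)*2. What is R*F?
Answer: 42392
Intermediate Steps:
R = -8 (R = -4*2 = -8)
R*F = -8*(-5299) = 42392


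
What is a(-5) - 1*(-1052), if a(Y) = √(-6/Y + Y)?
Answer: 1052 + I*√95/5 ≈ 1052.0 + 1.9494*I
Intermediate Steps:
a(Y) = √(Y - 6/Y)
a(-5) - 1*(-1052) = √(-5 - 6/(-5)) - 1*(-1052) = √(-5 - 6*(-⅕)) + 1052 = √(-5 + 6/5) + 1052 = √(-19/5) + 1052 = I*√95/5 + 1052 = 1052 + I*√95/5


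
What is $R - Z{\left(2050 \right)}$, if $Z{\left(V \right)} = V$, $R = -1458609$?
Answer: $-1460659$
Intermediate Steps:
$R - Z{\left(2050 \right)} = -1458609 - 2050 = -1460659$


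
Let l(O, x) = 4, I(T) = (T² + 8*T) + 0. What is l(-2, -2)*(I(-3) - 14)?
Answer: -116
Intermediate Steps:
I(T) = T² + 8*T
l(-2, -2)*(I(-3) - 14) = 4*(-3*(8 - 3) - 14) = 4*(-3*5 - 14) = 4*(-15 - 14) = 4*(-29) = -116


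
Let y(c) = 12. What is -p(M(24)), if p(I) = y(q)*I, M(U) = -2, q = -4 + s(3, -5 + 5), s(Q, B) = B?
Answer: 24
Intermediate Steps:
q = -4 (q = -4 + (-5 + 5) = -4 + 0 = -4)
p(I) = 12*I
-p(M(24)) = -12*(-2) = -1*(-24) = 24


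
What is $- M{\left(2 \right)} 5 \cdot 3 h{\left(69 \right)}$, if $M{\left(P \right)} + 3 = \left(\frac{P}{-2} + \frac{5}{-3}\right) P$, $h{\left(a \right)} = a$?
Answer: $8625$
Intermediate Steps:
$M{\left(P \right)} = -3 + P \left(- \frac{5}{3} - \frac{P}{2}\right)$ ($M{\left(P \right)} = -3 + \left(\frac{P}{-2} + \frac{5}{-3}\right) P = -3 + \left(P \left(- \frac{1}{2}\right) + 5 \left(- \frac{1}{3}\right)\right) P = -3 + \left(- \frac{P}{2} - \frac{5}{3}\right) P = -3 + \left(- \frac{5}{3} - \frac{P}{2}\right) P = -3 + P \left(- \frac{5}{3} - \frac{P}{2}\right)$)
$- M{\left(2 \right)} 5 \cdot 3 h{\left(69 \right)} = - \left(-3 - \frac{10}{3} - \frac{2^{2}}{2}\right) 5 \cdot 3 \cdot 69 = - \left(-3 - \frac{10}{3} - 2\right) 5 \cdot 3 \cdot 69 = - \left(- \frac{25}{3}\right) 5 \cdot 3 \cdot 69 = - \left(- \frac{125}{3}\right) 3 \cdot 69 = - \left(-125\right) 69 = \left(-1\right) \left(-8625\right) = 8625$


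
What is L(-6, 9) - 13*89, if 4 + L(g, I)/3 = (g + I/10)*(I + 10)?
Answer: -14597/10 ≈ -1459.7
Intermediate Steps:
L(g, I) = -12 + 3*(10 + I)*(g + I/10) (L(g, I) = -12 + 3*((g + I/10)*(I + 10)) = -12 + 3*((g + I*(⅒))*(10 + I)) = -12 + 3*((g + I/10)*(10 + I)) = -12 + 3*((10 + I)*(g + I/10)) = -12 + 3*(10 + I)*(g + I/10))
L(-6, 9) - 13*89 = (-12 + 3*9 + 30*(-6) + (3/10)*9² + 3*9*(-6)) - 13*89 = (-12 + 27 - 180 + (3/10)*81 - 162) - 1157 = (-12 + 27 - 180 + 243/10 - 162) - 1157 = -3027/10 - 1157 = -14597/10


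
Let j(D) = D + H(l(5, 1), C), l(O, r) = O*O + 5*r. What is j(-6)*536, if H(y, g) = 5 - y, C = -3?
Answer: -16616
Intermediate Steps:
l(O, r) = O**2 + 5*r
j(D) = -25 + D (j(D) = D + (5 - (5**2 + 5*1)) = D + (5 - (25 + 5)) = D + (5 - 1*30) = D + (5 - 30) = D - 25 = -25 + D)
j(-6)*536 = (-25 - 6)*536 = -31*536 = -16616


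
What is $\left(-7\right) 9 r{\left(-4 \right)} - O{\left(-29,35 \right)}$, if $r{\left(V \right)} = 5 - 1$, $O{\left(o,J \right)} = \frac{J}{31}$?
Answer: $- \frac{7847}{31} \approx -253.13$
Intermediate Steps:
$O{\left(o,J \right)} = \frac{J}{31}$ ($O{\left(o,J \right)} = J \frac{1}{31} = \frac{J}{31}$)
$r{\left(V \right)} = 4$
$\left(-7\right) 9 r{\left(-4 \right)} - O{\left(-29,35 \right)} = \left(-7\right) 9 \cdot 4 - \frac{1}{31} \cdot 35 = \left(-63\right) 4 - \frac{35}{31} = -252 - \frac{35}{31} = - \frac{7847}{31}$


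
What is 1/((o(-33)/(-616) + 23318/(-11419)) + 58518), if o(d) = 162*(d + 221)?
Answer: 879263/51407444615 ≈ 1.7104e-5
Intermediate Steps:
o(d) = 35802 + 162*d (o(d) = 162*(221 + d) = 35802 + 162*d)
1/((o(-33)/(-616) + 23318/(-11419)) + 58518) = 1/(((35802 + 162*(-33))/(-616) + 23318/(-11419)) + 58518) = 1/(((35802 - 5346)*(-1/616) + 23318*(-1/11419)) + 58518) = 1/((30456*(-1/616) - 23318/11419) + 58518) = 1/((-3807/77 - 23318/11419) + 58518) = 1/(-45267619/879263 + 58518) = 1/(51407444615/879263) = 879263/51407444615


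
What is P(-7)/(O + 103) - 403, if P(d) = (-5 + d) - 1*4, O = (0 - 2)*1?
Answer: -40719/101 ≈ -403.16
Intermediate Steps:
O = -2 (O = -2*1 = -2)
P(d) = -9 + d (P(d) = (-5 + d) - 4 = -9 + d)
P(-7)/(O + 103) - 403 = (-9 - 7)/(-2 + 103) - 403 = -16/101 - 403 = -40719/101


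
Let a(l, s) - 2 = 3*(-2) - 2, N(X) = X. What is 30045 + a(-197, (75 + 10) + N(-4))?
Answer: 30039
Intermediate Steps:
a(l, s) = -6 (a(l, s) = 2 + (3*(-2) - 2) = 2 + (-6 - 2) = 2 - 8 = -6)
30045 + a(-197, (75 + 10) + N(-4)) = 30045 - 6 = 30039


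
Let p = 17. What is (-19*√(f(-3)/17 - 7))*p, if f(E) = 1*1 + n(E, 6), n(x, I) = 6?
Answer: -76*I*√119 ≈ -829.06*I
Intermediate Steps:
f(E) = 7 (f(E) = 1*1 + 6 = 1 + 6 = 7)
(-19*√(f(-3)/17 - 7))*p = -19*√(7/17 - 7)*17 = -76*I*√119/17*17 = -76*I*√119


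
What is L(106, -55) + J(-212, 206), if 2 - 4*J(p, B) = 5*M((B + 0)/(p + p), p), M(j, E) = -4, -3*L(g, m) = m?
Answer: 143/6 ≈ 23.833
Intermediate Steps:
L(g, m) = -m/3
J(p, B) = 11/2 (J(p, B) = ½ - 5*(-4)/4 = ½ - ¼*(-20) = ½ + 5 = 11/2)
L(106, -55) + J(-212, 206) = -⅓*(-55) + 11/2 = 55/3 + 11/2 = 143/6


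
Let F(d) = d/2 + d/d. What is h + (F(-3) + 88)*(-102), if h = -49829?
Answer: -58754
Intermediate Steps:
F(d) = 1 + d/2 (F(d) = d*(½) + 1 = d/2 + 1 = 1 + d/2)
h + (F(-3) + 88)*(-102) = -49829 + ((1 + (½)*(-3)) + 88)*(-102) = -49829 + ((1 - 3/2) + 88)*(-102) = -49829 + (-½ + 88)*(-102) = -49829 + (175/2)*(-102) = -49829 - 8925 = -58754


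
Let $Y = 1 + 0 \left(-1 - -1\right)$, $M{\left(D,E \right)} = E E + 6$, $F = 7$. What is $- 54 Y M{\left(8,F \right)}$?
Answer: $-2970$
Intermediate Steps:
$M{\left(D,E \right)} = 6 + E^{2}$ ($M{\left(D,E \right)} = E^{2} + 6 = 6 + E^{2}$)
$Y = 1$ ($Y = 1 + 0 \left(-1 + 1\right) = 1 + 0 \cdot 0 = 1 + 0 = 1$)
$- 54 Y M{\left(8,F \right)} = \left(-54\right) 1 \left(6 + 7^{2}\right) = - 54 \left(6 + 49\right) = \left(-54\right) 55 = -2970$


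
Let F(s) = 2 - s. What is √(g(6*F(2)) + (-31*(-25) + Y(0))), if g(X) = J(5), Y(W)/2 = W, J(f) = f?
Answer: 2*√195 ≈ 27.928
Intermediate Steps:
Y(W) = 2*W
g(X) = 5
√(g(6*F(2)) + (-31*(-25) + Y(0))) = √(5 + (-31*(-25) + 2*0)) = √(5 + (775 + 0)) = √(5 + 775) = √780 = 2*√195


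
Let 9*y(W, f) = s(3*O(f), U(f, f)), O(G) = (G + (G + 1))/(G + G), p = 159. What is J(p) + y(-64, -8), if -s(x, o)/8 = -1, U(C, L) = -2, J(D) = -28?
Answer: -244/9 ≈ -27.111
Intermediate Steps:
O(G) = (1 + 2*G)/(2*G) (O(G) = (G + (1 + G))/((2*G)) = (1 + 2*G)*(1/(2*G)) = (1 + 2*G)/(2*G))
s(x, o) = 8 (s(x, o) = -8*(-1) = 8)
y(W, f) = 8/9 (y(W, f) = (⅑)*8 = 8/9)
J(p) + y(-64, -8) = -28 + 8/9 = -244/9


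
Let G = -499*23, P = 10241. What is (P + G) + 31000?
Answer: 29764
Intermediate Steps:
G = -11477
(P + G) + 31000 = (10241 - 11477) + 31000 = -1236 + 31000 = 29764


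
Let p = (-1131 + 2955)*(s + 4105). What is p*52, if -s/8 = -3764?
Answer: 3245414016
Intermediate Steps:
s = 30112 (s = -8*(-3764) = 30112)
p = 62411808 (p = (-1131 + 2955)*(30112 + 4105) = 1824*34217 = 62411808)
p*52 = 62411808*52 = 3245414016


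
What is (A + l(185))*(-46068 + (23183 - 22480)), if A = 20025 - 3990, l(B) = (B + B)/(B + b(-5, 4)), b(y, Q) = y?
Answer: -13095378455/18 ≈ -7.2752e+8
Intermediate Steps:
l(B) = 2*B/(-5 + B) (l(B) = (B + B)/(B - 5) = (2*B)/(-5 + B) = 2*B/(-5 + B))
A = 16035
(A + l(185))*(-46068 + (23183 - 22480)) = (16035 + 2*185/(-5 + 185))*(-46068 + (23183 - 22480)) = (16035 + 2*185/180)*(-46068 + 703) = (16035 + 2*185*(1/180))*(-45365) = (16035 + 37/18)*(-45365) = (288667/18)*(-45365) = -13095378455/18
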